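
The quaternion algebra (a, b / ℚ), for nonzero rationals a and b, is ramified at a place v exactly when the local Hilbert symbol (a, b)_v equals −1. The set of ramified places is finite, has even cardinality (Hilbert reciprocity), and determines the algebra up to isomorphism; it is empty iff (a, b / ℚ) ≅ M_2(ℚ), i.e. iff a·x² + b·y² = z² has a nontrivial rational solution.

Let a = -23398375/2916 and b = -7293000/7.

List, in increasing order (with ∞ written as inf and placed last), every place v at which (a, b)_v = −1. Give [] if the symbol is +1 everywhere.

(a, b) ≡ (-7735, -510510) mod (ℚ^×)²; places V = {2, 3, 5, 7, 11, 13, 17, ∞}.
(a,b)_7: α=1, u≡2; β=-1, v≡6 (mod 7); (2|7)=+1, (6|7)=-1; sign (−1)^1·+1^-1·-1^1 = +1.
(a,b)_11: α=2, u≡5; β=1, v≡2 (mod 11); (5|11)=+1, (2|11)=-1; sign (−1)^0·+1^1·-1^2 = +1.
(a,b)_∞: sgn(-7735)=−, sgn(-510510)=−, so -1.
(a,b)_2: α=-2, β=3; u≡1, v≡1 (mod 8); ε(u)ε(v)=0·0, αω(v)=-2·0, βω(u)=3·0; sum ≡ 0  ⇒  +1.
(a,b)_3: α=-6, u≡2; β=1, v≡2 (mod 3); (2|3)=-1, (2|3)=-1; sign (−1)^0·-1^1·-1^-6 = -1.
(a,b)_5: α=3, u≡3; β=3, v≡3 (mod 5); (3|5)=-1, (3|5)=-1; sign (−1)^0·-1^3·-1^3 = +1.
(a,b)_13: α=1, u≡10; β=1, v≡4 (mod 13); (10|13)=+1, (4|13)=+1; sign (−1)^0·+1^1·+1^1 = +1.
(a,b)_17: α=1, u≡9; β=1, v≡9 (mod 17); (9|17)=+1, (9|17)=+1; sign (−1)^0·+1^1·+1^1 = +1.
Ram(-7735, -510510) = {3, ∞}; no ℚ_3-point on the conic.

[3, inf]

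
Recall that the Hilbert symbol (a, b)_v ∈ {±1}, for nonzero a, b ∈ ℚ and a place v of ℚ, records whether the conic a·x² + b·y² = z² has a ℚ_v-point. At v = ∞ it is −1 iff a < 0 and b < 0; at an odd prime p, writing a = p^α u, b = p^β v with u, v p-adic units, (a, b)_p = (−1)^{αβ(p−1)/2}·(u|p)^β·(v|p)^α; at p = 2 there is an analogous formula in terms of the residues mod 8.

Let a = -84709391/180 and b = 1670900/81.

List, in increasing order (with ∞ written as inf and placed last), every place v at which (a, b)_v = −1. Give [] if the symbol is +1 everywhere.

[19, 23, 31, 37]

Mod squares: a ≡ -2506195, b ≡ 341. Check v ∈ {∞, 2, 3, 5, 7, 11, 13, 19, 23, 31, 37}.
v=19: a=19^1·(≡2), b=19^0·(≡8) mod 19; (2|19)=-1, (8|19)=-1; (−1)^{1·0·9}·(-1)^0·(-1)^1 = -1.
v=2: v_2(a)=-2, v_2(b)=2; units ≡ 5, 5 (mod 8); ε·ε+αω+βω = 0·0+-2·1+2·1 ≡ 0  ⇒  (a,b)_2 = +1.
v=37: a=37^1·(≡21), b=37^0·(≡13) mod 37; (21|37)=+1, (13|37)=-1; (−1)^{1·0·18}·(+1)^0·(-1)^1 = -1.
v=3: a=3^-2·(≡2), b=3^-4·(≡2) mod 3; (2|3)=-1, (2|3)=-1; (−1)^{-2·-4·1}·(-1)^-4·(-1)^-2 = +1.
v=5: a=5^-1·(≡4), b=5^2·(≡1) mod 5; (4|5)=+1, (1|5)=+1; (−1)^{-1·2·2}·(+1)^2·(+1)^-1 = +1.
v=13: a=13^2·(≡12), b=13^0·(≡12) mod 13; (12|13)=+1, (12|13)=+1; (−1)^{2·0·6}·(+1)^0·(+1)^2 = +1.
v=∞: -2506195 < 0 and 341 > 0  ⇒  (a,b)_∞ = +1.
v=23: a=23^1·(≡1), b=23^0·(≡15) mod 23; (1|23)=+1, (15|23)=-1; (−1)^{1·0·11}·(+1)^0·(-1)^1 = -1.
v=7: a=7^0·(≡2), b=7^2·(≡6) mod 7; (2|7)=+1, (6|7)=-1; (−1)^{0·2·3}·(+1)^2·(-1)^0 = +1.
v=11: a=11^0·(≡9), b=11^1·(≡3) mod 11; (9|11)=+1, (3|11)=+1; (−1)^{0·1·5}·(+1)^1·(+1)^0 = +1.
v=31: a=31^1·(≡11), b=31^1·(≡24) mod 31; (11|31)=-1, (24|31)=-1; (−1)^{1·1·15}·(-1)^1·(-1)^1 = -1.
(-2506195, 341 / ℚ) ramifies at {19, 23, 31, 37}: a division algebra.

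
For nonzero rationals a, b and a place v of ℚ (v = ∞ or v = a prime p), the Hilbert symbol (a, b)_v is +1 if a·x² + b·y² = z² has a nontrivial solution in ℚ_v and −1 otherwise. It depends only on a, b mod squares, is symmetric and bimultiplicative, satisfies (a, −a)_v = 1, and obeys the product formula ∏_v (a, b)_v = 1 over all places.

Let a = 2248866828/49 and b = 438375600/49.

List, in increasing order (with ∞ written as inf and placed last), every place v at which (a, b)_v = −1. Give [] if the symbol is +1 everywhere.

(a, b) ≡ (19227, 121771) mod (ℚ^×)²; places V = {2, 3, 5, 7, 13, 17, 19, 29, ∞}.
(a,b)_13: α=1, u≡3; β=1, v≡11 (mod 13); (3|13)=+1, (11|13)=-1; sign (−1)^0·+1^1·-1^1 = -1.
(a,b)_19: α=2, u≡12; β=1, v≡17 (mod 19); (12|19)=-1, (17|19)=+1; sign (−1)^0·-1^1·+1^2 = -1.
(a,b)_2: α=2, β=4; u≡3, v≡3 (mod 8); ε(u)ε(v)=1·1, αω(v)=2·1, βω(u)=4·1; sum ≡ 1  ⇒  -1.
(a,b)_3: α=5, u≡1; β=2, v≡1 (mod 3); (1|3)=+1, (1|3)=+1; sign (−1)^0·+1^2·+1^5 = +1.
(a,b)_29: α=1, u≡16; β=1, v≡22 (mod 29); (16|29)=+1, (22|29)=+1; sign (−1)^0·+1^1·+1^1 = +1.
(a,b)_∞: sgn(19227)=+, sgn(121771)=+, so +1.
(a,b)_7: α=-2, u≡5; β=-2, v≡5 (mod 7); (5|7)=-1, (5|7)=-1; sign (−1)^0·-1^-2·-1^-2 = +1.
(a,b)_17: α=1, u≡16; β=1, v≡12 (mod 17); (16|17)=+1, (12|17)=-1; sign (−1)^0·+1^1·-1^1 = -1.
(a,b)_5: α=0, u≡2; β=2, v≡1 (mod 5); (2|5)=-1, (1|5)=+1; sign (−1)^0·-1^2·+1^0 = +1.
(19227, 121771 / ℚ) ramifies at {2, 13, 17, 19}: a division algebra.

[2, 13, 17, 19]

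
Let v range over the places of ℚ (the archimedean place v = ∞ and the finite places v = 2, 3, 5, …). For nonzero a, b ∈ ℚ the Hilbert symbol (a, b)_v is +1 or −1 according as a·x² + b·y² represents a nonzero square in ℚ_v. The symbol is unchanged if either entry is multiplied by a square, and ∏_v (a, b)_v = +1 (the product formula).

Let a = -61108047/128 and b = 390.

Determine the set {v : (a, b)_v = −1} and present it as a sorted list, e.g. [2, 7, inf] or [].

[2, 3, 13, 19]

(a, b) ≡ (-277134, 390) mod (ℚ^×)²; places V = {2, 3, 5, 7, 11, 13, 17, 19, ∞}.
(a,b)_7: α=2, u≡5; β=0, v≡5 (mod 7); (5|7)=-1, (5|7)=-1; sign (−1)^0·-1^0·-1^2 = +1.
(a,b)_11: α=1, u≡6; β=0, v≡5 (mod 11); (6|11)=-1, (5|11)=+1; sign (−1)^0·-1^0·+1^1 = +1.
(a,b)_2: α=-7, β=1; u≡1, v≡3 (mod 8); ε(u)ε(v)=0·1, αω(v)=-7·1, βω(u)=1·0; sum ≡ 1  ⇒  -1.
(a,b)_5: α=0, u≡1; β=1, v≡3 (mod 5); (1|5)=+1, (3|5)=-1; sign (−1)^0·+1^1·-1^0 = +1.
(a,b)_17: α=1, u≡16; β=0, v≡16 (mod 17); (16|17)=+1, (16|17)=+1; sign (−1)^0·+1^0·+1^1 = +1.
(a,b)_19: α=1, u≡9; β=0, v≡10 (mod 19); (9|19)=+1, (10|19)=-1; sign (−1)^0·+1^0·-1^1 = -1.
(a,b)_∞: sgn(-277134)=−, sgn(390)=+, so +1.
(a,b)_13: α=1, u≡7; β=1, v≡4 (mod 13); (7|13)=-1, (4|13)=+1; sign (−1)^0·-1^1·+1^1 = -1.
(a,b)_3: α=3, u≡1; β=1, v≡1 (mod 3); (1|3)=+1, (1|3)=+1; sign (−1)^1·+1^1·+1^3 = -1.
Ram(-277134, 390) = {2, 3, 13, 19}; no ℚ_2-point on the conic.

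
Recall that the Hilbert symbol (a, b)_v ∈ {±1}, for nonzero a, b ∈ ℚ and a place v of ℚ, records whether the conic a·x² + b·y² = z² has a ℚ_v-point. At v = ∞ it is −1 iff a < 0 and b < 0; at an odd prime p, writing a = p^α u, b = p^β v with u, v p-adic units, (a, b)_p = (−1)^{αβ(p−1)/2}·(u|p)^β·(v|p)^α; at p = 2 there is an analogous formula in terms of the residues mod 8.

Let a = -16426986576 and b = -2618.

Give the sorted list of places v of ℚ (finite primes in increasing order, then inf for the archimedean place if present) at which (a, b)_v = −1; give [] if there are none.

[7, 11, 13, inf]

(a, b) ≡ (-429, -2618) mod (ℚ^×)²; places V = {2, 3, 7, 11, 13, 17, ∞}.
(a,b)_∞: sgn(-429)=−, sgn(-2618)=−, so -1.
(a,b)_2: α=4, β=1; u≡3, v≡3 (mod 8); ε(u)ε(v)=1·1, αω(v)=4·1, βω(u)=1·1; sum ≡ 0  ⇒  +1.
(a,b)_7: α=2, u≡6; β=1, v≡4 (mod 7); (6|7)=-1, (4|7)=+1; sign (−1)^0·-1^1·+1^2 = -1.
(a,b)_3: α=1, u≡1; β=0, v≡1 (mod 3); (1|3)=+1, (1|3)=+1; sign (−1)^0·+1^0·+1^1 = +1.
(a,b)_13: α=3, u≡7; β=0, v≡8 (mod 13); (7|13)=-1, (8|13)=-1; sign (−1)^0·-1^0·-1^3 = -1.
(a,b)_11: α=1, u≡4; β=1, v≡4 (mod 11); (4|11)=+1, (4|11)=+1; sign (−1)^1·+1^1·+1^1 = -1.
(a,b)_17: α=2, u≡8; β=1, v≡16 (mod 17); (8|17)=+1, (16|17)=+1; sign (−1)^0·+1^1·+1^2 = +1.
(-429, -2618 / ℚ) ramifies at {7, 11, 13, ∞}: a division algebra.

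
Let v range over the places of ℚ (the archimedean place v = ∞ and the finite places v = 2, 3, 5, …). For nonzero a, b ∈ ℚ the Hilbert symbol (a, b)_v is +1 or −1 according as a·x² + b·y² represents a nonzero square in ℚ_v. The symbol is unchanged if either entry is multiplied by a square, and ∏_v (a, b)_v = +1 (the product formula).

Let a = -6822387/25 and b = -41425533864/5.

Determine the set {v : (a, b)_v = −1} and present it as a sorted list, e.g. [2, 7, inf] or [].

[2, 5, 13, 19, 23, inf]

(a, b) ≡ (-84227, -5283330) mod (ℚ^×)²; places V = {2, 3, 5, 11, 13, 19, 23, 31, ∞}.
(a,b)_11: α=1, u≡6; β=2, v≡5 (mod 11); (6|11)=-1, (5|11)=+1; sign (−1)^0·-1^2·+1^1 = +1.
(a,b)_2: α=0, β=3; u≡5, v≡7 (mod 8); ε(u)ε(v)=0·1, αω(v)=0·0, βω(u)=3·1; sum ≡ 1  ⇒  -1.
(a,b)_5: α=-2, u≡3; β=-1, v≡1 (mod 5); (3|5)=-1, (1|5)=+1; sign (−1)^0·-1^-1·+1^-2 = -1.
(a,b)_13: α=1, u≡2; β=1, v≡10 (mod 13); (2|13)=-1, (10|13)=+1; sign (−1)^0·-1^1·+1^1 = -1.
(a,b)_31: α=1, u≡22; β=1, v≡25 (mod 31); (22|31)=-1, (25|31)=+1; sign (−1)^1·-1^1·+1^1 = +1.
(a,b)_3: α=4, u≡1; β=5, v≡1 (mod 3); (1|3)=+1, (1|3)=+1; sign (−1)^0·+1^5·+1^4 = +1.
(a,b)_19: α=1, u≡14; β=1, v≡10 (mod 19); (14|19)=-1, (10|19)=-1; sign (−1)^1·-1^1·-1^1 = -1.
(a,b)_∞: sgn(-84227)=−, sgn(-5283330)=−, so -1.
(a,b)_23: α=0, u≡17; β=1, v≡15 (mod 23); (17|23)=-1, (15|23)=-1; sign (−1)^0·-1^1·-1^0 = -1.
|Ram(-84227, -5283330)| = 6, even; anisotropic at {2, 5, 13, 19, 23, ∞}.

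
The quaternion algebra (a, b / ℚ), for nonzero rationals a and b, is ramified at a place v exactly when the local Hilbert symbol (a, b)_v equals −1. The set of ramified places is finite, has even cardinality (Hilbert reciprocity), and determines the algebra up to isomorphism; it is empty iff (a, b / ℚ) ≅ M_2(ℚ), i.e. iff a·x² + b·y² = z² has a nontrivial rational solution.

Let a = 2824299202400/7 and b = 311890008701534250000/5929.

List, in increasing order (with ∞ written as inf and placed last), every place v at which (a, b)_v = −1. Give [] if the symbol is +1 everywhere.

Mod squares: a ≡ 602, b ≡ 89913. Check v ∈ {∞, 2, 3, 5, 7, 11, 13, 17, 41, 43}.
v=∞: 602 > 0 and 89913 > 0  ⇒  (a,b)_∞ = +1.
v=7: a=7^-1·(≡4), b=7^-2·(≡3) mod 7; (4|7)=+1, (3|7)=-1; (−1)^{-1·-2·3}·(+1)^-2·(-1)^-1 = -1.
v=2: v_2(a)=5, v_2(b)=4; units ≡ 5, 1 (mod 8); ε·ε+αω+βω = 0·0+5·0+4·1 ≡ 0  ⇒  (a,b)_2 = +1.
v=13: a=13^2·(≡9), b=13^4·(≡2) mod 13; (9|13)=+1, (2|13)=-1; (−1)^{2·4·6}·(+1)^4·(-1)^2 = +1.
v=11: a=11^0·(≡7), b=11^-2·(≡7) mod 11; (7|11)=-1, (7|11)=-1; (−1)^{0·-2·5}·(-1)^-2·(-1)^0 = +1.
v=17: a=17^2·(≡5), b=17^3·(≡15) mod 17; (5|17)=-1, (15|17)=+1; (−1)^{2·3·8}·(-1)^3·(+1)^2 = -1.
v=5: a=5^2·(≡3), b=5^6·(≡3) mod 5; (3|5)=-1, (3|5)=-1; (−1)^{2·6·2}·(-1)^6·(-1)^2 = +1.
v=41: a=41^2·(≡19), b=41^3·(≡18) mod 41; (19|41)=-1, (18|41)=+1; (−1)^{2·3·20}·(-1)^3·(+1)^2 = -1.
v=3: a=3^0·(≡2), b=3^1·(≡1) mod 3; (2|3)=-1, (1|3)=+1; (−1)^{0·1·1}·(-1)^1·(+1)^0 = -1.
v=43: a=43^1·(≡25), b=43^1·(≡30) mod 43; (25|43)=+1, (30|43)=-1; (−1)^{1·1·21}·(+1)^1·(-1)^1 = +1.
Ram(602, 89913) = {3, 7, 17, 41}; no ℚ_3-point on the conic.

[3, 7, 17, 41]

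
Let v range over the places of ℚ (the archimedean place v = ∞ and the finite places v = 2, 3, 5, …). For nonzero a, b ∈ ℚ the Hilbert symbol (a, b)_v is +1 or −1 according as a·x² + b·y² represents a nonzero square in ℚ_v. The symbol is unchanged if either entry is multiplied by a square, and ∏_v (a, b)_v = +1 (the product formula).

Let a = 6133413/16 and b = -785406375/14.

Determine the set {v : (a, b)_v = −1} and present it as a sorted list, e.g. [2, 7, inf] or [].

[2, 3, 5, 7, 13, 17]

(a, b) ≡ (7293, -3570) mod (ℚ^×)²; places V = {2, 3, 5, 7, 11, 13, 17, 29, ∞}.
(a,b)_13: α=1, u≡6; β=2, v≡8 (mod 13); (6|13)=-1, (8|13)=-1; sign (−1)^0·-1^2·-1^1 = -1.
(a,b)_11: α=1, u≡3; β=0, v≡9 (mod 11); (3|11)=+1, (9|11)=+1; sign (−1)^0·+1^0·+1^1 = +1.
(a,b)_3: α=1, u≡1; β=7, v≡1 (mod 3); (1|3)=+1, (1|3)=+1; sign (−1)^1·+1^7·+1^1 = -1.
(a,b)_2: α=-4, β=-1; u≡5, v≡7 (mod 8); ε(u)ε(v)=0·1, αω(v)=-4·0, βω(u)=-1·1; sum ≡ 1  ⇒  -1.
(a,b)_17: α=1, u≡2; β=1, v≡12 (mod 17); (2|17)=+1, (12|17)=-1; sign (−1)^0·+1^1·-1^1 = -1.
(a,b)_29: α=2, u≡19; β=0, v≡26 (mod 29); (19|29)=-1, (26|29)=-1; sign (−1)^0·-1^0·-1^2 = +1.
(a,b)_7: α=0, u≡3; β=-1, v≡1 (mod 7); (3|7)=-1, (1|7)=+1; sign (−1)^0·-1^-1·+1^0 = -1.
(a,b)_∞: sgn(7293)=+, sgn(-3570)=−, so +1.
(a,b)_5: α=0, u≡3; β=3, v≡1 (mod 5); (3|5)=-1, (1|5)=+1; sign (−1)^0·-1^3·+1^0 = -1.
|Ram(7293, -3570)| = 6, even; anisotropic at {2, 3, 5, 7, 13, 17}.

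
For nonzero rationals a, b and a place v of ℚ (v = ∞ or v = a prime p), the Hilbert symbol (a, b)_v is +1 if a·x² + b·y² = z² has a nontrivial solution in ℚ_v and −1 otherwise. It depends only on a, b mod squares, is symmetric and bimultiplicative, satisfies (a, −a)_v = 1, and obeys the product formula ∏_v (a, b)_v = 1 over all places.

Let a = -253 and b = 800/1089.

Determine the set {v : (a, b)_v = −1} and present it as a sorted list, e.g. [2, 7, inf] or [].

[2, 11]

(a, b) ≡ (-253, 2) mod (ℚ^×)²; places V = {2, 3, 5, 11, 23, ∞}.
(a,b)_3: α=0, u≡2; β=-2, v≡2 (mod 3); (2|3)=-1, (2|3)=-1; sign (−1)^0·-1^-2·-1^0 = +1.
(a,b)_23: α=1, u≡12; β=0, v≡8 (mod 23); (12|23)=+1, (8|23)=+1; sign (−1)^0·+1^0·+1^1 = +1.
(a,b)_2: α=0, β=5; u≡3, v≡1 (mod 8); ε(u)ε(v)=1·0, αω(v)=0·0, βω(u)=5·1; sum ≡ 1  ⇒  -1.
(a,b)_∞: sgn(-253)=−, sgn(2)=+, so +1.
(a,b)_11: α=1, u≡10; β=-2, v≡7 (mod 11); (10|11)=-1, (7|11)=-1; sign (−1)^0·-1^-2·-1^1 = -1.
(a,b)_5: α=0, u≡2; β=2, v≡3 (mod 5); (2|5)=-1, (3|5)=-1; sign (−1)^0·-1^2·-1^0 = +1.
Ram(-253, 2) = {2, 11}; no ℚ_2-point on the conic.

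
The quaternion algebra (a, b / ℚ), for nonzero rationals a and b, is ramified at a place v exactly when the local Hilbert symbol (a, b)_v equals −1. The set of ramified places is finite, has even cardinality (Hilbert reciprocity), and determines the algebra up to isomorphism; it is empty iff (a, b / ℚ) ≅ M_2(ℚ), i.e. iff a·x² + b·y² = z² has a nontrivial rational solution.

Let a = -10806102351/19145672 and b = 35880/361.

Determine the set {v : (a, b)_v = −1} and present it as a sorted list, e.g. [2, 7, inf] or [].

[2, 3, 5, 19]

(a, b) ≡ (-2622, 8970) mod (ℚ^×)²; places V = {2, 3, 5, 7, 11, 13, 17, 19, 23, 29, ∞}.
(a,b)_17: α=-2, u≡8; β=0, v≡11 (mod 17); (8|17)=+1, (11|17)=-1; sign (−1)^0·+1^0·-1^-2 = +1.
(a,b)_5: α=0, u≡2; β=1, v≡1 (mod 5); (2|5)=-1, (1|5)=+1; sign (−1)^0·-1^1·+1^0 = -1.
(a,b)_11: α=2, u≡10; β=0, v≡1 (mod 11); (10|11)=-1, (1|11)=+1; sign (−1)^0·-1^0·+1^2 = +1.
(a,b)_19: α=1, u≡10; β=-2, v≡8 (mod 19); (10|19)=-1, (8|19)=-1; sign (−1)^0·-1^-2·-1^1 = -1.
(a,b)_3: α=5, u≡2; β=1, v≡2 (mod 3); (2|3)=-1, (2|3)=-1; sign (−1)^1·-1^1·-1^5 = -1.
(a,b)_13: α=-2, u≡10; β=1, v≡3 (mod 13); (10|13)=+1, (3|13)=+1; sign (−1)^0·+1^1·+1^-2 = +1.
(a,b)_23: α=1, u≡16; β=1, v≡17 (mod 23); (16|23)=+1, (17|23)=-1; sign (−1)^1·+1^1·-1^1 = +1.
(a,b)_∞: sgn(-2622)=−, sgn(8970)=+, so +1.
(a,b)_2: α=-3, β=3; u≡1, v≡5 (mod 8); ε(u)ε(v)=0·0, αω(v)=-3·1, βω(u)=3·0; sum ≡ 1  ⇒  -1.
(a,b)_29: α=2, u≡14; β=0, v≡5 (mod 29); (14|29)=-1, (5|29)=+1; sign (−1)^0·-1^0·+1^2 = +1.
(a,b)_7: α=-2, u≡6; β=0, v≡3 (mod 7); (6|7)=-1, (3|7)=-1; sign (−1)^0·-1^0·-1^-2 = +1.
|Ram(-2622, 8970)| = 4, even; anisotropic at {2, 3, 5, 19}.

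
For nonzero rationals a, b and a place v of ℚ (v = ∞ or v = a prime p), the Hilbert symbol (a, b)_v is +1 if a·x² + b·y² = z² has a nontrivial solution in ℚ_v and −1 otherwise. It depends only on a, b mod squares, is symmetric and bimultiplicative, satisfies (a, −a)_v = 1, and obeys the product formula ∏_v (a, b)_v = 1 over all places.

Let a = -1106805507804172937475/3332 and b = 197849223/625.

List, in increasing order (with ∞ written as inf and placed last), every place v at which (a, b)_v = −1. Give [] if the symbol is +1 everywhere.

[13, 17, 29, 31]

(a, b) ≡ (-19227, 2442583) mod (ℚ^×)²; places V = {2, 3, 5, 7, 11, 13, 17, 19, 29, 31, ∞}.
(a,b)_5: α=2, u≡3; β=-4, v≡3 (mod 5); (3|5)=-1, (3|5)=-1; sign (−1)^0·-1^-4·-1^2 = +1.
(a,b)_3: α=9, u≡2; β=4, v≡1 (mod 3); (2|3)=-1, (1|3)=+1; sign (−1)^0·-1^4·+1^9 = +1.
(a,b)_17: α=-1, u≡16; β=0, v≡6 (mod 17); (16|17)=+1, (6|17)=-1; sign (−1)^0·+1^0·-1^-1 = -1.
(a,b)_31: α=2, u≡17; β=1, v≡3 (mod 31); (17|31)=-1, (3|31)=-1; sign (−1)^0·-1^1·-1^2 = -1.
(a,b)_7: α=-2, u≡4; β=0, v≡6 (mod 7); (4|7)=+1, (6|7)=-1; sign (−1)^0·+1^0·-1^-2 = +1.
(a,b)_∞: sgn(-19227)=−, sgn(2442583)=+, so +1.
(a,b)_19: α=2, u≡4; β=1, v≡2 (mod 19); (4|19)=+1, (2|19)=-1; sign (−1)^0·+1^1·-1^2 = +1.
(a,b)_11: α=2, u≡4; β=1, v≡8 (mod 11); (4|11)=+1, (8|11)=-1; sign (−1)^0·+1^1·-1^2 = +1.
(a,b)_29: α=3, u≡7; β=1, v≡14 (mod 29); (7|29)=+1, (14|29)=-1; sign (−1)^0·+1^1·-1^3 = -1.
(a,b)_2: α=-2, β=0; u≡5, v≡7 (mod 8); ε(u)ε(v)=0·1, αω(v)=-2·0, βω(u)=0·1; sum ≡ 0  ⇒  +1.
(a,b)_13: α=3, u≡3; β=1, v≡6 (mod 13); (3|13)=+1, (6|13)=-1; sign (−1)^0·+1^1·-1^3 = -1.
Ram(-19227, 2442583) = {13, 17, 29, 31}; no ℚ_13-point on the conic.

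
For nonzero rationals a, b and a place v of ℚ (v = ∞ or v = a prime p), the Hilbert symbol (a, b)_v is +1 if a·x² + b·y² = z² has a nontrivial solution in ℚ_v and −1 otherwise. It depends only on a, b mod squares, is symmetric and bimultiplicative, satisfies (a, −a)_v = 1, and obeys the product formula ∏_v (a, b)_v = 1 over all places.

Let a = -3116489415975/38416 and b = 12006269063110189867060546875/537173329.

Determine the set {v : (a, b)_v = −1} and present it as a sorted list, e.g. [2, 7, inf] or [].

[29, 41]

(a, b) ≡ (-1011839, 3) mod (ℚ^×)²; places V = {2, 3, 5, 7, 11, 13, 19, 23, 29, 37, 41, 43, ∞}.
(a,b)_13: α=2, u≡10; β=2, v≡10 (mod 13); (10|13)=+1, (10|13)=+1; sign (−1)^0·+1^2·+1^2 = +1.
(a,b)_7: α=-4, u≡1; β=-4, v≡6 (mod 7); (1|7)=+1, (6|7)=-1; sign (−1)^0·+1^-4·-1^-4 = +1.
(a,b)_3: α=6, u≡1; β=9, v≡1 (mod 3); (1|3)=+1, (1|3)=+1; sign (−1)^0·+1^9·+1^6 = +1.
(a,b)_43: α=0, u≡28; β=-2, v≡37 (mod 43); (28|43)=-1, (37|43)=-1; sign (−1)^0·-1^-2·-1^0 = +1.
(a,b)_19: α=0, u≡5; β=2, v≡2 (mod 19); (5|19)=+1, (2|19)=-1; sign (−1)^0·+1^2·-1^0 = +1.
(a,b)_37: α=1, u≡16; β=2, v≡11 (mod 37); (16|37)=+1, (11|37)=+1; sign (−1)^0·+1^2·+1^1 = +1.
(a,b)_11: α=0, u≡8; β=-2, v≡9 (mod 11); (8|11)=-1, (9|11)=+1; sign (−1)^0·-1^-2·+1^0 = +1.
(a,b)_41: α=1, u≡13; β=2, v≡28 (mod 41); (13|41)=-1, (28|41)=-1; sign (−1)^0·-1^2·-1^1 = -1.
(a,b)_23: α=1, u≡3; β=2, v≡18 (mod 23); (3|23)=+1, (18|23)=+1; sign (−1)^0·+1^2·+1^1 = +1.
(a,b)_∞: sgn(-1011839)=−, sgn(3)=+, so +1.
(a,b)_29: α=1, u≡13; β=2, v≡8 (mod 29); (13|29)=+1, (8|29)=-1; sign (−1)^0·+1^2·-1^1 = -1.
(a,b)_5: α=2, u≡1; β=10, v≡3 (mod 5); (1|5)=+1, (3|5)=-1; sign (−1)^0·+1^10·-1^2 = +1.
(a,b)_2: α=-4, β=0; u≡1, v≡3 (mod 8); ε(u)ε(v)=0·1, αω(v)=-4·1, βω(u)=0·0; sum ≡ 0  ⇒  +1.
Ram(-1011839, 3) = {29, 41}; no ℚ_29-point on the conic.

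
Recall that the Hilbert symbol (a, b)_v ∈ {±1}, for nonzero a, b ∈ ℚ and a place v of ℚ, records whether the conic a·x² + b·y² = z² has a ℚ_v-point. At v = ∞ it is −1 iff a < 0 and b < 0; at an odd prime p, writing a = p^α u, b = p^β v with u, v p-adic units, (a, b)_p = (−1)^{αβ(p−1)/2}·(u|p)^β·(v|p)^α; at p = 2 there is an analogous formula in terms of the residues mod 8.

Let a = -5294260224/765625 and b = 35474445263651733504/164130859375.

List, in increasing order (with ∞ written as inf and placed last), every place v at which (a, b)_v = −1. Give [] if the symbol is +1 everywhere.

[2, 7, 11, 17]

Mod squares: a ≡ -561, b ≡ 7. Check v ∈ {∞, 2, 3, 5, 7, 11, 17}.
v=11: a=11^1·(≡1), b=11^2·(≡7) mod 11; (1|11)=+1, (7|11)=-1; (−1)^{1·2·5}·(+1)^2·(-1)^1 = -1.
v=2: v_2(a)=20, v_2(b)=34; units ≡ 7, 7 (mod 8); ε·ε+αω+βω = 1·1+20·0+34·0 ≡ 1  ⇒  (a,b)_2 = -1.
v=∞: -561 < 0 and 7 > 0  ⇒  (a,b)_∞ = +1.
v=7: a=7^-2·(≡6), b=7^-5·(≡2) mod 7; (6|7)=-1, (2|7)=+1; (−1)^{-2·-5·3}·(-1)^-5·(+1)^-2 = -1.
v=3: a=3^3·(≡2), b=3^10·(≡1) mod 3; (2|3)=-1, (1|3)=+1; (−1)^{3·10·1}·(-1)^10·(+1)^3 = +1.
v=5: a=5^-6·(≡4), b=5^-10·(≡2) mod 5; (4|5)=+1, (2|5)=-1; (−1)^{-6·-10·2}·(+1)^-10·(-1)^-6 = +1.
v=17: a=17^1·(≡15), b=17^2·(≡7) mod 17; (15|17)=+1, (7|17)=-1; (−1)^{1·2·8}·(+1)^2·(-1)^1 = -1.
Ram(-561, 7) = {2, 7, 11, 17}; no ℚ_2-point on the conic.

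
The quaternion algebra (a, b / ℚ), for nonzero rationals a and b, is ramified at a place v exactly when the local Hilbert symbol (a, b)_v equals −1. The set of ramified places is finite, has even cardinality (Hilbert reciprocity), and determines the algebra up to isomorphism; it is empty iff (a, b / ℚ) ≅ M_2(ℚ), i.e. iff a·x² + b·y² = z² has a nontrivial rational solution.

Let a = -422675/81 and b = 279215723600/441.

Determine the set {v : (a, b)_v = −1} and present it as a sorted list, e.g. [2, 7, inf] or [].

Mod squares: a ≡ -16907, b ≡ 248501. Check v ∈ {∞, 2, 3, 5, 7, 11, 19, 29, 41, 53}.
v=41: a=41^0·(≡6), b=41^1·(≡17) mod 41; (6|41)=-1, (17|41)=-1; (−1)^{0·1·20}·(-1)^1·(-1)^0 = -1.
v=7: a=7^0·(≡5), b=7^-2·(≡1) mod 7; (5|7)=-1, (1|7)=+1; (−1)^{0·-2·3}·(-1)^-2·(+1)^0 = +1.
v=∞: -16907 < 0 and 248501 > 0  ⇒  (a,b)_∞ = +1.
v=5: a=5^2·(≡3), b=5^2·(≡4) mod 5; (3|5)=-1, (4|5)=+1; (−1)^{2·2·2}·(-1)^2·(+1)^2 = +1.
v=53: a=53^1·(≡1), b=53^2·(≡7) mod 53; (1|53)=+1, (7|53)=+1; (−1)^{1·2·26}·(+1)^2·(+1)^1 = +1.
v=11: a=11^1·(≡5), b=11^1·(≡7) mod 11; (5|11)=+1, (7|11)=-1; (−1)^{1·1·5}·(+1)^1·(-1)^1 = +1.
v=29: a=29^1·(≡27), b=29^1·(≡27) mod 29; (27|29)=-1, (27|29)=-1; (−1)^{1·1·14}·(-1)^1·(-1)^1 = +1.
v=3: a=3^-4·(≡1), b=3^-2·(≡2) mod 3; (1|3)=+1, (2|3)=-1; (−1)^{-4·-2·1}·(+1)^-2·(-1)^-4 = +1.
v=2: v_2(a)=0, v_2(b)=4; units ≡ 5, 5 (mod 8); ε·ε+αω+βω = 0·0+0·1+4·1 ≡ 0  ⇒  (a,b)_2 = +1.
v=19: a=19^0·(≡15), b=19^1·(≡9) mod 19; (15|19)=-1, (9|19)=+1; (−1)^{0·1·9}·(-1)^1·(+1)^0 = -1.
Ram(-16907, 248501) = {19, 41}; no ℚ_19-point on the conic.

[19, 41]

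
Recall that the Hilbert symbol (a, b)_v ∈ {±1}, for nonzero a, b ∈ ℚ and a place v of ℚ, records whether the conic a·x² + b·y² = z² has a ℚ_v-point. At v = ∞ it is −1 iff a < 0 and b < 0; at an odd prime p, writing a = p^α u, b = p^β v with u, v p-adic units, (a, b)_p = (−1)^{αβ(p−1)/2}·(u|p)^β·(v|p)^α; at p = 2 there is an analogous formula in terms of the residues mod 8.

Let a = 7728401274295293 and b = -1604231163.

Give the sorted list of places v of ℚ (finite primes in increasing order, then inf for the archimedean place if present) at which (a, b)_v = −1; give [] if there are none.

[17, 23]

Mod squares: a ≡ 37, b ≡ -14467. Check v ∈ {∞, 2, 3, 17, 23, 37}.
v=17: a=17^2·(≡14), b=17^1·(≡2) mod 17; (14|17)=-1, (2|17)=+1; (−1)^{2·1·8}·(-1)^1·(+1)^2 = -1.
v=37: a=37^5·(≡33), b=37^3·(≡1) mod 37; (33|37)=+1, (1|37)=+1; (−1)^{5·3·18}·(+1)^3·(+1)^5 = +1.
v=23: a=23^2·(≡15), b=23^1·(≡21) mod 23; (15|23)=-1, (21|23)=-1; (−1)^{2·1·11}·(-1)^1·(-1)^2 = -1.
v=2: v_2(a)=0, v_2(b)=0; units ≡ 5, 5 (mod 8); ε·ε+αω+βω = 0·0+0·1+0·1 ≡ 0  ⇒  (a,b)_2 = +1.
v=3: a=3^6·(≡1), b=3^4·(≡2) mod 3; (1|3)=+1, (2|3)=-1; (−1)^{6·4·1}·(+1)^4·(-1)^6 = +1.
v=∞: 37 > 0 and -14467 < 0  ⇒  (a,b)_∞ = +1.
(37, -14467 / ℚ) ramifies at {17, 23}: a division algebra.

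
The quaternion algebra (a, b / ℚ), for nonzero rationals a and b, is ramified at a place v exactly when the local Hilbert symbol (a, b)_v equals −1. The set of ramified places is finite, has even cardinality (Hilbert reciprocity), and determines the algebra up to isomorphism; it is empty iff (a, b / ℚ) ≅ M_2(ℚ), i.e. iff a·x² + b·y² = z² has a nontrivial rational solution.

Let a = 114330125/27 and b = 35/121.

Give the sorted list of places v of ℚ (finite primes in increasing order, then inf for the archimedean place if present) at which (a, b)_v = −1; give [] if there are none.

(a, b) ≡ (25935, 35) mod (ℚ^×)²; places V = {2, 3, 5, 7, 11, 13, 19, 23, ∞}.
(a,b)_11: α=0, u≡6; β=-2, v≡2 (mod 11); (6|11)=-1, (2|11)=-1; sign (−1)^0·-1^-2·-1^0 = +1.
(a,b)_5: α=3, u≡3; β=1, v≡2 (mod 5); (3|5)=-1, (2|5)=-1; sign (−1)^0·-1^1·-1^3 = +1.
(a,b)_23: α=2, u≡10; β=0, v≡2 (mod 23); (10|23)=-1, (2|23)=+1; sign (−1)^0·-1^0·+1^2 = +1.
(a,b)_∞: sgn(25935)=+, sgn(35)=+, so +1.
(a,b)_13: α=1, u≡8; β=0, v≡12 (mod 13); (8|13)=-1, (12|13)=+1; sign (−1)^0·-1^0·+1^1 = +1.
(a,b)_7: α=1, u≡1; β=1, v≡6 (mod 7); (1|7)=+1, (6|7)=-1; sign (−1)^1·+1^1·-1^1 = +1.
(a,b)_3: α=-3, u≡2; β=0, v≡2 (mod 3); (2|3)=-1, (2|3)=-1; sign (−1)^0·-1^0·-1^-3 = -1.
(a,b)_2: α=0, β=0; u≡7, v≡3 (mod 8); ε(u)ε(v)=1·1, αω(v)=0·1, βω(u)=0·0; sum ≡ 1  ⇒  -1.
(a,b)_19: α=1, u≡7; β=0, v≡5 (mod 19); (7|19)=+1, (5|19)=+1; sign (−1)^0·+1^0·+1^1 = +1.
(25935, 35 / ℚ) ramifies at {2, 3}: a division algebra.

[2, 3]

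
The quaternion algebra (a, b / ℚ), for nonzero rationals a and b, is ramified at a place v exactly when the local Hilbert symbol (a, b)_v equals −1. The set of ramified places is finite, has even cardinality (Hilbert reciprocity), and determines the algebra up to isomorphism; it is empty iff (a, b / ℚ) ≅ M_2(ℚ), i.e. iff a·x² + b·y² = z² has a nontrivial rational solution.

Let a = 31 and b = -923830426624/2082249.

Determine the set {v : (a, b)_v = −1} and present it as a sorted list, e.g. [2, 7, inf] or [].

Mod squares: a ≡ 31, b ≡ -391. Check v ∈ {∞, 2, 3, 7, 13, 17, 23, 31, 37}.
v=37: a=37^0·(≡31), b=37^-2·(≡30) mod 37; (31|37)=-1, (30|37)=+1; (−1)^{0·-2·18}·(-1)^-2·(+1)^0 = +1.
v=17: a=17^0·(≡14), b=17^1·(≡5) mod 17; (14|17)=-1, (5|17)=-1; (−1)^{0·1·8}·(-1)^1·(-1)^0 = -1.
v=7: a=7^0·(≡3), b=7^4·(≡4) mod 7; (3|7)=-1, (4|7)=+1; (−1)^{0·4·3}·(-1)^4·(+1)^0 = +1.
v=31: a=31^1·(≡1), b=31^2·(≡23) mod 31; (1|31)=+1, (23|31)=-1; (−1)^{1·2·15}·(+1)^2·(-1)^1 = -1.
v=3: a=3^0·(≡1), b=3^-2·(≡2) mod 3; (1|3)=+1, (2|3)=-1; (−1)^{0·-2·1}·(+1)^-2·(-1)^0 = +1.
v=∞: 31 > 0 and -391 < 0  ⇒  (a,b)_∞ = +1.
v=2: v_2(a)=0, v_2(b)=10; units ≡ 7, 1 (mod 8); ε·ε+αω+βω = 1·0+0·0+10·0 ≡ 0  ⇒  (a,b)_2 = +1.
v=23: a=23^0·(≡8), b=23^1·(≡2) mod 23; (8|23)=+1, (2|23)=+1; (−1)^{0·1·11}·(+1)^1·(+1)^0 = +1.
v=13: a=13^0·(≡5), b=13^-2·(≡9) mod 13; (5|13)=-1, (9|13)=+1; (−1)^{0·-2·6}·(-1)^-2·(+1)^0 = +1.
|Ram(31, -391)| = 2, even; anisotropic at {17, 31}.

[17, 31]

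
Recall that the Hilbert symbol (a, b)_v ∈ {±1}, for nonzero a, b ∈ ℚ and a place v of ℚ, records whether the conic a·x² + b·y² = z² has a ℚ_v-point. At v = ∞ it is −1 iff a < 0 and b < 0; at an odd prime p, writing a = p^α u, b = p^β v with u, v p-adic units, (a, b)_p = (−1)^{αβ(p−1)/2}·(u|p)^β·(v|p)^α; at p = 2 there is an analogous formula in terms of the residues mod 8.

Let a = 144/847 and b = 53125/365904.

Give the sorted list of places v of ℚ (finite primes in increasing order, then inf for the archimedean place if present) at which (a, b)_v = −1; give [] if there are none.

(a, b) ≡ (7, 1785) mod (ℚ^×)²; places V = {2, 3, 5, 7, 11, 17, ∞}.
(a,b)_3: α=2, u≡1; β=-3, v≡1 (mod 3); (1|3)=+1, (1|3)=+1; sign (−1)^0·+1^-3·+1^2 = +1.
(a,b)_11: α=-2, u≡8; β=-2, v≡5 (mod 11); (8|11)=-1, (5|11)=+1; sign (−1)^0·-1^-2·+1^-2 = +1.
(a,b)_∞: sgn(7)=+, sgn(1785)=+, so +1.
(a,b)_5: α=0, u≡2; β=5, v≡3 (mod 5); (2|5)=-1, (3|5)=-1; sign (−1)^0·-1^5·-1^0 = -1.
(a,b)_7: α=-1, u≡2; β=-1, v≡3 (mod 7); (2|7)=+1, (3|7)=-1; sign (−1)^1·+1^-1·-1^-1 = +1.
(a,b)_2: α=4, β=-4; u≡7, v≡1 (mod 8); ε(u)ε(v)=1·0, αω(v)=4·0, βω(u)=-4·0; sum ≡ 0  ⇒  +1.
(a,b)_17: α=0, u≡3; β=1, v≡5 (mod 17); (3|17)=-1, (5|17)=-1; sign (−1)^0·-1^1·-1^0 = -1.
|Ram(7, 1785)| = 2, even; anisotropic at {5, 17}.

[5, 17]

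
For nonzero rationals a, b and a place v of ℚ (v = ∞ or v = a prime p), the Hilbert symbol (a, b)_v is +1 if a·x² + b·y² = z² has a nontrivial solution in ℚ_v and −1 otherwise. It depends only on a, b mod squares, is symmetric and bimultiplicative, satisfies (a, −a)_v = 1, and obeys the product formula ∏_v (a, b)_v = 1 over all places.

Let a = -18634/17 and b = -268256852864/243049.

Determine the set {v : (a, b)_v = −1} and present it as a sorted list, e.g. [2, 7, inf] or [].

(a, b) ≡ (-2618, -14) mod (ℚ^×)²; places V = {2, 7, 11, 13, 17, 29, ∞}.
(a,b)_2: α=1, β=7; u≡3, v≡1 (mod 8); ε(u)ε(v)=1·0, αω(v)=1·0, βω(u)=7·1; sum ≡ 1  ⇒  -1.
(a,b)_∞: sgn(-2618)=−, sgn(-14)=−, so -1.
(a,b)_29: α=0, u≡11; β=-2, v≡19 (mod 29); (11|29)=-1, (19|29)=-1; sign (−1)^0·-1^-2·-1^0 = +1.
(a,b)_17: α=-1, u≡15; β=-2, v≡12 (mod 17); (15|17)=+1, (12|17)=-1; sign (−1)^0·+1^-2·-1^-1 = -1.
(a,b)_7: α=1, u≡4; β=1, v≡6 (mod 7); (4|7)=+1, (6|7)=-1; sign (−1)^1·+1^1·-1^1 = +1.
(a,b)_13: α=0, u≡2; β=2, v≡12 (mod 13); (2|13)=-1, (12|13)=+1; sign (−1)^0·-1^2·+1^0 = +1.
(a,b)_11: α=3, u≡5; β=6, v≡6 (mod 11); (5|11)=+1, (6|11)=-1; sign (−1)^0·+1^6·-1^3 = -1.
|Ram(-2618, -14)| = 4, even; anisotropic at {2, 11, 17, ∞}.

[2, 11, 17, inf]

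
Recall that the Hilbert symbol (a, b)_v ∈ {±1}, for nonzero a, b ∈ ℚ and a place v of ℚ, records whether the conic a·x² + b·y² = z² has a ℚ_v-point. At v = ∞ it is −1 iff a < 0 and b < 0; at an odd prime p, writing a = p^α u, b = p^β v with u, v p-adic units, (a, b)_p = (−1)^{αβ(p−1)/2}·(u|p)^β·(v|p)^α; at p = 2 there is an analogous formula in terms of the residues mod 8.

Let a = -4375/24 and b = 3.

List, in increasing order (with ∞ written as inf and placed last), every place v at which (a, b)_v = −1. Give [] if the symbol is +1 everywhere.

[3, 7]

(a, b) ≡ (-42, 3) mod (ℚ^×)²; places V = {2, 3, 5, 7, ∞}.
(a,b)_5: α=4, u≡2; β=0, v≡3 (mod 5); (2|5)=-1, (3|5)=-1; sign (−1)^0·-1^0·-1^4 = +1.
(a,b)_2: α=-3, β=0; u≡3, v≡3 (mod 8); ε(u)ε(v)=1·1, αω(v)=-3·1, βω(u)=0·1; sum ≡ 0  ⇒  +1.
(a,b)_7: α=1, u≡4; β=0, v≡3 (mod 7); (4|7)=+1, (3|7)=-1; sign (−1)^0·+1^0·-1^1 = -1.
(a,b)_3: α=-1, u≡1; β=1, v≡1 (mod 3); (1|3)=+1, (1|3)=+1; sign (−1)^1·+1^1·+1^-1 = -1.
(a,b)_∞: sgn(-42)=−, sgn(3)=+, so +1.
|Ram(-42, 3)| = 2, even; anisotropic at {3, 7}.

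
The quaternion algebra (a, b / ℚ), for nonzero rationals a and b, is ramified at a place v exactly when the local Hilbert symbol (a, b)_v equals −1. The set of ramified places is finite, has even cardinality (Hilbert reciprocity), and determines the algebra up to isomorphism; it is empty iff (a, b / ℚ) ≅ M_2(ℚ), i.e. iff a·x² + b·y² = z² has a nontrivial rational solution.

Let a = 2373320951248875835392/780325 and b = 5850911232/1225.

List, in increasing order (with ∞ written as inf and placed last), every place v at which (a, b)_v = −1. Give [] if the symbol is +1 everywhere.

[29, 31, 37, 41]

Mod squares: a ≡ 6409, b ≡ 282162. Check v ∈ {∞, 2, 3, 5, 7, 13, 17, 29, 31, 37, 41}.
v=7: a=7^-4·(≡1), b=7^-2·(≡3) mod 7; (1|7)=+1, (3|7)=-1; (−1)^{-4·-2·3}·(+1)^-2·(-1)^-4 = +1.
v=17: a=17^1·(≡3), b=17^0·(≡16) mod 17; (3|17)=-1, (16|17)=+1; (−1)^{1·0·8}·(-1)^0·(+1)^1 = +1.
v=13: a=13^-1·(≡4), b=13^0·(≡12) mod 13; (4|13)=+1, (12|13)=+1; (−1)^{-1·0·6}·(+1)^0·(+1)^-1 = +1.
v=5: a=5^-2·(≡4), b=5^-2·(≡3) mod 5; (4|5)=+1, (3|5)=-1; (−1)^{-2·-2·2}·(+1)^-2·(-1)^-2 = +1.
v=2: v_2(a)=12, v_2(b)=9; units ≡ 1, 1 (mod 8); ε·ε+αω+βω = 0·0+12·0+9·0 ≡ 0  ⇒  (a,b)_2 = +1.
v=37: a=37^2·(≡31), b=37^1·(≡16) mod 37; (31|37)=-1, (16|37)=+1; (−1)^{2·1·18}·(-1)^1·(+1)^2 = -1.
v=41: a=41^2·(≡35), b=41^1·(≡29) mod 41; (35|41)=-1, (29|41)=-1; (−1)^{2·1·20}·(-1)^1·(-1)^2 = -1.
v=29: a=29^1·(≡3), b=29^0·(≡3) mod 29; (3|29)=-1, (3|29)=-1; (−1)^{1·0·14}·(-1)^0·(-1)^1 = -1.
v=31: a=31^2·(≡15), b=31^1·(≡10) mod 31; (15|31)=-1, (10|31)=+1; (−1)^{2·1·15}·(-1)^1·(+1)^2 = -1.
v=3: a=3^12·(≡1), b=3^5·(≡1) mod 3; (1|3)=+1, (1|3)=+1; (−1)^{12·5·1}·(+1)^5·(+1)^12 = +1.
v=∞: 6409 > 0 and 282162 > 0  ⇒  (a,b)_∞ = +1.
(6409, 282162 / ℚ) ramifies at {29, 31, 37, 41}: a division algebra.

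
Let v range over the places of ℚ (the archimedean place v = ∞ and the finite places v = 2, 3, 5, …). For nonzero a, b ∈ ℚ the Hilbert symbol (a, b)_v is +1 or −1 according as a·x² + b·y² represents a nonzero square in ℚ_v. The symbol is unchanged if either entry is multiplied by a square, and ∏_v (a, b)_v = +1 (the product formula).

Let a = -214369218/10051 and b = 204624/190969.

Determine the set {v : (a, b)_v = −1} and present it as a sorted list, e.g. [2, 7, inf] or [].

[2, 19]

(a, b) ≡ (-38, 29) mod (ℚ^×)²; places V = {2, 3, 7, 17, 19, 23, 29, ∞}.
(a,b)_2: α=1, β=4; u≡5, v≡5 (mod 8); ε(u)ε(v)=0·0, αω(v)=1·1, βω(u)=4·1; sum ≡ 1  ⇒  -1.
(a,b)_19: α=-1, u≡9; β=-2, v≡2 (mod 19); (9|19)=+1, (2|19)=-1; sign (−1)^0·+1^-2·-1^-1 = -1.
(a,b)_23: α=-2, u≡16; β=-2, v≡1 (mod 23); (16|23)=+1, (1|23)=+1; sign (−1)^0·+1^-2·+1^-2 = +1.
(a,b)_7: α=2, u≡1; β=2, v≡2 (mod 7); (1|7)=+1, (2|7)=+1; sign (−1)^0·+1^2·+1^2 = +1.
(a,b)_17: α=2, u≡4; β=0, v≡10 (mod 17); (4|17)=+1, (10|17)=-1; sign (−1)^0·+1^0·-1^2 = +1.
(a,b)_29: α=2, u≡28; β=1, v≡24 (mod 29); (28|29)=+1, (24|29)=+1; sign (−1)^0·+1^1·+1^2 = +1.
(a,b)_3: α=2, u≡1; β=2, v≡2 (mod 3); (1|3)=+1, (2|3)=-1; sign (−1)^0·+1^2·-1^2 = +1.
(a,b)_∞: sgn(-38)=−, sgn(29)=+, so +1.
(-38, 29 / ℚ) ramifies at {2, 19}: a division algebra.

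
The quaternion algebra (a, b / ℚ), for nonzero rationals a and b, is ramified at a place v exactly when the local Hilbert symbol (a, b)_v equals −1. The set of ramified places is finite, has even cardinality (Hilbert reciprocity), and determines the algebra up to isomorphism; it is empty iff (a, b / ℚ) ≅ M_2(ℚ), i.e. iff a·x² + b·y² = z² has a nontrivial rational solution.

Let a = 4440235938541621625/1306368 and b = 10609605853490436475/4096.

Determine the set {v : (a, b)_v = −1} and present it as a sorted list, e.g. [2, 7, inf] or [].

Mod squares: a ≡ 12806255, b ≡ 14535931. Check v ∈ {∞, 2, 3, 5, 7, 11, 17, 19, 23, 29, 31, 37}.
v=31: a=31^3·(≡17), b=31^1·(≡17) mod 31; (17|31)=-1, (17|31)=-1; (−1)^{3·1·15}·(-1)^1·(-1)^3 = -1.
v=11: a=11^1·(≡4), b=11^0·(≡3) mod 11; (4|11)=+1, (3|11)=+1; (−1)^{1·0·5}·(+1)^0·(+1)^1 = +1.
v=2: v_2(a)=-8, v_2(b)=-12; units ≡ 7, 3 (mod 8); ε·ε+αω+βω = 1·1+-8·1+-12·0 ≡ 1  ⇒  (a,b)_2 = -1.
v=17: a=17^0·(≡15), b=17^2·(≡2) mod 17; (15|17)=+1, (2|17)=+1; (−1)^{0·2·8}·(+1)^2·(+1)^0 = +1.
v=19: a=19^2·(≡15), b=19^3·(≡2) mod 19; (15|19)=-1, (2|19)=-1; (−1)^{2·3·9}·(-1)^3·(-1)^2 = -1.
v=∞: 12806255 > 0 and 14535931 > 0  ⇒  (a,b)_∞ = +1.
v=23: a=23^4·(≡18), b=23^5·(≡3) mod 23; (18|23)=+1, (3|23)=+1; (−1)^{4·5·11}·(+1)^5·(+1)^4 = +1.
v=5: a=5^3·(≡1), b=5^2·(≡4) mod 5; (1|5)=+1, (4|5)=+1; (−1)^{3·2·2}·(+1)^2·(+1)^3 = +1.
v=29: a=29^1·(≡3), b=29^1·(≡19) mod 29; (3|29)=-1, (19|29)=-1; (−1)^{1·1·14}·(-1)^1·(-1)^1 = +1.
v=37: a=37^1·(≡31), b=37^1·(≡27) mod 37; (31|37)=-1, (27|37)=+1; (−1)^{1·1·18}·(-1)^1·(+1)^1 = -1.
v=3: a=3^-6·(≡2), b=3^0·(≡1) mod 3; (2|3)=-1, (1|3)=+1; (−1)^{-6·0·1}·(-1)^0·(+1)^-6 = +1.
v=7: a=7^-1·(≡2), b=7^0·(≡4) mod 7; (2|7)=+1, (4|7)=+1; (−1)^{-1·0·3}·(+1)^0·(+1)^-1 = +1.
(12806255, 14535931 / ℚ) ramifies at {2, 19, 31, 37}: a division algebra.

[2, 19, 31, 37]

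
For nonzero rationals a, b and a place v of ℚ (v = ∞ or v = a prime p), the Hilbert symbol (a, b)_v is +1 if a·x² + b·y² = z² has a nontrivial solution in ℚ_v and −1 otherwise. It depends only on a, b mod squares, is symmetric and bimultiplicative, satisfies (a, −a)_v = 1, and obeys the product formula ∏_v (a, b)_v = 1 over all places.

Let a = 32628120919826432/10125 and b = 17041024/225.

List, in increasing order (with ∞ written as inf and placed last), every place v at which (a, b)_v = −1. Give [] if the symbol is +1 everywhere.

Mod squares: a ≡ 910, b ≡ 5434. Check v ∈ {∞, 2, 3, 5, 7, 11, 13, 19}.
v=∞: 910 > 0 and 5434 > 0  ⇒  (a,b)_∞ = +1.
v=7: a=7^3·(≡1), b=7^2·(≡2) mod 7; (1|7)=+1, (2|7)=+1; (−1)^{3·2·3}·(+1)^2·(+1)^3 = +1.
v=3: a=3^-4·(≡1), b=3^-2·(≡1) mod 3; (1|3)=+1, (1|3)=+1; (−1)^{-4·-2·1}·(+1)^-2·(+1)^-4 = +1.
v=19: a=19^2·(≡11), b=19^1·(≡6) mod 19; (11|19)=+1, (6|19)=+1; (−1)^{2·1·9}·(+1)^1·(+1)^2 = +1.
v=2: v_2(a)=13, v_2(b)=7; units ≡ 7, 5 (mod 8); ε·ε+αω+βω = 1·0+13·1+7·0 ≡ 1  ⇒  (a,b)_2 = -1.
v=11: a=11^4·(≡6), b=11^1·(≡2) mod 11; (6|11)=-1, (2|11)=-1; (−1)^{4·1·5}·(-1)^1·(-1)^4 = -1.
v=13: a=13^3·(≡6), b=13^1·(≡8) mod 13; (6|13)=-1, (8|13)=-1; (−1)^{3·1·6}·(-1)^1·(-1)^3 = +1.
v=5: a=5^-3·(≡2), b=5^-2·(≡1) mod 5; (2|5)=-1, (1|5)=+1; (−1)^{-3·-2·2}·(-1)^-2·(+1)^-3 = +1.
Ram(910, 5434) = {2, 11}; no ℚ_2-point on the conic.

[2, 11]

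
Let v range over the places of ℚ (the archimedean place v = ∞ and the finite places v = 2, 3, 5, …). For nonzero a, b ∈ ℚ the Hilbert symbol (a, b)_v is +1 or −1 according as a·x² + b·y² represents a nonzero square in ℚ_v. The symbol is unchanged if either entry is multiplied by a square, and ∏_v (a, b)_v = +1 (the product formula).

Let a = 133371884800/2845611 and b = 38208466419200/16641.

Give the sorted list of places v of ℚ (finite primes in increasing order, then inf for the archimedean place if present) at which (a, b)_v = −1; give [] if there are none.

[2, 23]

Mod squares: a ≡ 4807, b ≡ 638. Check v ∈ {∞, 2, 3, 5, 7, 11, 19, 23, 29, 41, 43}.
v=43: a=43^-2·(≡7), b=43^-2·(≡24) mod 43; (7|43)=-1, (24|43)=+1; (−1)^{-2·-2·21}·(-1)^-2·(+1)^-2 = +1.
v=2: v_2(a)=8, v_2(b)=9; units ≡ 7, 7 (mod 8); ε·ε+αω+βω = 1·1+8·0+9·0 ≡ 1  ⇒  (a,b)_2 = -1.
v=7: a=7^2·(≡5), b=7^2·(≡2) mod 7; (5|7)=-1, (2|7)=+1; (−1)^{2·2·3}·(-1)^2·(+1)^2 = +1.
v=41: a=41^2·(≡10), b=41^0·(≡21) mod 41; (10|41)=+1, (21|41)=+1; (−1)^{2·0·20}·(+1)^0·(+1)^2 = +1.
v=∞: 4807 > 0 and 638 > 0  ⇒  (a,b)_∞ = +1.
v=3: a=3^-4·(≡1), b=3^-2·(≡2) mod 3; (1|3)=+1, (2|3)=-1; (−1)^{-4·-2·1}·(+1)^-2·(-1)^-4 = +1.
v=23: a=23^1·(≡1), b=23^2·(≡17) mod 23; (1|23)=+1, (17|23)=-1; (−1)^{1·2·11}·(+1)^2·(-1)^1 = -1.
v=11: a=11^1·(≡2), b=11^1·(≡3) mod 11; (2|11)=-1, (3|11)=+1; (−1)^{1·1·5}·(-1)^1·(+1)^1 = +1.
v=29: a=29^0·(≡20), b=29^1·(≡7) mod 29; (20|29)=+1, (7|29)=+1; (−1)^{0·1·14}·(+1)^1·(+1)^0 = +1.
v=19: a=19^-1·(≡9), b=19^2·(≡17) mod 19; (9|19)=+1, (17|19)=+1; (−1)^{-1·2·9}·(+1)^2·(+1)^-1 = +1.
v=5: a=5^2·(≡2), b=5^2·(≡3) mod 5; (2|5)=-1, (3|5)=-1; (−1)^{2·2·2}·(-1)^2·(-1)^2 = +1.
Ram(4807, 638) = {2, 23}; no ℚ_2-point on the conic.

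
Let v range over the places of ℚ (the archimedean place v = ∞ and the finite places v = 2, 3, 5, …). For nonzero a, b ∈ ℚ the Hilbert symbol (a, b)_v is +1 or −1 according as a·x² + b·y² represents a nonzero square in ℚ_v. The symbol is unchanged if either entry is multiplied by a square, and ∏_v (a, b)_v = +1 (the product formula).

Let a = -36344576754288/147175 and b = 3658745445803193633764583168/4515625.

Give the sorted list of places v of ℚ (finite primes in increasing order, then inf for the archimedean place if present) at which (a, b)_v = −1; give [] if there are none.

[2, 11, 19, 43]

(a, b) ≡ (-1622360201, 2152623) mod (ℚ^×)²; places V = {2, 3, 5, 7, 11, 17, 19, 29, 37, 41, 43, ∞}.
(a,b)_37: α=1, u≡5; β=3, v≡20 (mod 37); (5|37)=-1, (20|37)=-1; sign (−1)^0·-1^3·-1^1 = +1.
(a,b)_17: α=1, u≡15; β=-2, v≡8 (mod 17); (15|17)=+1, (8|17)=+1; sign (−1)^0·+1^-2·+1^1 = +1.
(a,b)_19: α=1, u≡13; β=2, v≡2 (mod 19); (13|19)=-1, (2|19)=-1; sign (−1)^0·-1^2·-1^1 = -1.
(a,b)_11: α=3, u≡5; β=3, v≡4 (mod 11); (5|11)=+1, (4|11)=+1; sign (−1)^1·+1^3·+1^3 = -1.
(a,b)_3: α=4, u≡1; β=7, v≡1 (mod 3); (1|3)=+1, (1|3)=+1; sign (−1)^0·+1^7·+1^4 = +1.
(a,b)_5: α=-2, u≡1; β=-6, v≡2 (mod 5); (1|5)=+1, (2|5)=-1; sign (−1)^0·+1^-6·-1^-2 = +1.
(a,b)_∞: sgn(-1622360201)=−, sgn(2152623)=+, so +1.
(a,b)_43: α=1, u≡1; β=3, v≡16 (mod 43); (1|43)=+1, (16|43)=+1; sign (−1)^1·+1^3·+1^1 = -1.
(a,b)_41: α=1, u≡23; β=3, v≡20 (mod 41); (23|41)=+1, (20|41)=+1; sign (−1)^0·+1^3·+1^1 = +1.
(a,b)_29: α=-2, u≡22; β=0, v≡15 (mod 29); (22|29)=+1, (15|29)=-1; sign (−1)^0·+1^0·-1^-2 = +1.
(a,b)_2: α=4, β=8; u≡7, v≡7 (mod 8); ε(u)ε(v)=1·1, αω(v)=4·0, βω(u)=8·0; sum ≡ 1  ⇒  -1.
(a,b)_7: α=-1, u≡4; β=2, v≡4 (mod 7); (4|7)=+1, (4|7)=+1; sign (−1)^0·+1^2·+1^-1 = +1.
|Ram(-1622360201, 2152623)| = 4, even; anisotropic at {2, 11, 19, 43}.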